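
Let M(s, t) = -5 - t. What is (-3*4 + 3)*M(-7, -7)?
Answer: -18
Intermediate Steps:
(-3*4 + 3)*M(-7, -7) = (-3*4 + 3)*(-5 - 1*(-7)) = (-12 + 3)*(-5 + 7) = -9*2 = -18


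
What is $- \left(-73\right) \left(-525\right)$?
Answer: $-38325$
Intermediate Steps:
$- \left(-73\right) \left(-525\right) = \left(-1\right) 38325 = -38325$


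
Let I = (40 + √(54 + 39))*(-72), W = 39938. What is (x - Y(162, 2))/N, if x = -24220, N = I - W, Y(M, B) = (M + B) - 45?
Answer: 74439093/130921358 - 62586*√93/65460679 ≈ 0.55936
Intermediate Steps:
Y(M, B) = -45 + B + M (Y(M, B) = (B + M) - 45 = -45 + B + M)
I = -2880 - 72*√93 (I = (40 + √93)*(-72) = -2880 - 72*√93 ≈ -3574.3)
N = -42818 - 72*√93 (N = (-2880 - 72*√93) - 1*39938 = (-2880 - 72*√93) - 39938 = -42818 - 72*√93 ≈ -43512.)
(x - Y(162, 2))/N = (-24220 - (-45 + 2 + 162))/(-42818 - 72*√93) = (-24220 - 1*119)/(-42818 - 72*√93) = (-24220 - 119)/(-42818 - 72*√93) = -24339/(-42818 - 72*√93)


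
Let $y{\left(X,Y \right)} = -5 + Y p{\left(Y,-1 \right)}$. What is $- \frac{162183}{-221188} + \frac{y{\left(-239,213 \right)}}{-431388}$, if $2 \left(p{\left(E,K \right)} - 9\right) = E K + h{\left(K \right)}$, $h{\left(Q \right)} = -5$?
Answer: $\frac{9334526293}{11927231118} \approx 0.78262$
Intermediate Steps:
$p{\left(E,K \right)} = \frac{13}{2} + \frac{E K}{2}$ ($p{\left(E,K \right)} = 9 + \frac{E K - 5}{2} = 9 + \frac{-5 + E K}{2} = 9 + \left(- \frac{5}{2} + \frac{E K}{2}\right) = \frac{13}{2} + \frac{E K}{2}$)
$y{\left(X,Y \right)} = -5 + Y \left(\frac{13}{2} - \frac{Y}{2}\right)$ ($y{\left(X,Y \right)} = -5 + Y \left(\frac{13}{2} + \frac{1}{2} Y \left(-1\right)\right) = -5 + Y \left(\frac{13}{2} - \frac{Y}{2}\right)$)
$- \frac{162183}{-221188} + \frac{y{\left(-239,213 \right)}}{-431388} = - \frac{162183}{-221188} + \frac{-5 + \frac{1}{2} \cdot 213 \left(13 - 213\right)}{-431388} = \left(-162183\right) \left(- \frac{1}{221188}\right) + \left(-5 + \frac{1}{2} \cdot 213 \left(13 - 213\right)\right) \left(- \frac{1}{431388}\right) = \frac{162183}{221188} + \left(-5 + \frac{1}{2} \cdot 213 \left(-200\right)\right) \left(- \frac{1}{431388}\right) = \frac{162183}{221188} + \left(-5 - 21300\right) \left(- \frac{1}{431388}\right) = \frac{162183}{221188} - - \frac{21305}{431388} = \frac{162183}{221188} + \frac{21305}{431388} = \frac{9334526293}{11927231118}$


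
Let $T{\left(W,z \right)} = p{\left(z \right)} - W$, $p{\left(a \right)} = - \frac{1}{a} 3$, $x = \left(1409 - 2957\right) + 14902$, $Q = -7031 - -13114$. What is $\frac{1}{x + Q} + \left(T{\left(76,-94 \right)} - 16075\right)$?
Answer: $- \frac{29509078373}{1827078} \approx -16151.0$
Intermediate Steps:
$Q = 6083$ ($Q = -7031 + 13114 = 6083$)
$x = 13354$ ($x = -1548 + 14902 = 13354$)
$p{\left(a \right)} = - \frac{3}{a}$
$T{\left(W,z \right)} = - W - \frac{3}{z}$ ($T{\left(W,z \right)} = - \frac{3}{z} - W = - W - \frac{3}{z}$)
$\frac{1}{x + Q} + \left(T{\left(76,-94 \right)} - 16075\right) = \frac{1}{13354 + 6083} - \left(16151 - \frac{3}{94}\right) = \frac{1}{19437} - \frac{1518191}{94} = - \frac{29509078373}{1827078}$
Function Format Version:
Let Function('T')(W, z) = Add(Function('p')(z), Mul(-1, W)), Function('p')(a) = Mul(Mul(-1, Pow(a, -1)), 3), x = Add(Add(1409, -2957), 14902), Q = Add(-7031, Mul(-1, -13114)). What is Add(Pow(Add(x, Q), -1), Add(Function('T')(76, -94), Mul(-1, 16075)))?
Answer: Rational(-29509078373, 1827078) ≈ -16151.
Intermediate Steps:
Q = 6083 (Q = Add(-7031, 13114) = 6083)
x = 13354 (x = Add(-1548, 14902) = 13354)
Function('p')(a) = Mul(-3, Pow(a, -1))
Function('T')(W, z) = Add(Mul(-1, W), Mul(-3, Pow(z, -1))) (Function('T')(W, z) = Add(Mul(-3, Pow(z, -1)), Mul(-1, W)) = Add(Mul(-1, W), Mul(-3, Pow(z, -1))))
Add(Pow(Add(x, Q), -1), Add(Function('T')(76, -94), Mul(-1, 16075))) = Add(Pow(Add(13354, 6083), -1), Add(Add(Mul(-1, 76), Mul(-3, Pow(-94, -1))), Mul(-1, 16075))) = Add(Pow(19437, -1), Add(Add(-76, Mul(-3, Rational(-1, 94))), -16075)) = Add(Rational(1, 19437), Add(Add(-76, Rational(3, 94)), -16075)) = Add(Rational(1, 19437), Add(Rational(-7141, 94), -16075)) = Add(Rational(1, 19437), Rational(-1518191, 94)) = Rational(-29509078373, 1827078)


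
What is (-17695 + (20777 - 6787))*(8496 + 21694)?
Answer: -111853950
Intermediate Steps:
(-17695 + (20777 - 6787))*(8496 + 21694) = (-17695 + 13990)*30190 = -3705*30190 = -111853950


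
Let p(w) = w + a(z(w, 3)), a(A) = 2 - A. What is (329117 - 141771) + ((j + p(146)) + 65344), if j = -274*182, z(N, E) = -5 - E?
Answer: 202978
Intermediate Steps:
j = -49868
p(w) = 10 + w (p(w) = w + (2 - (-5 - 1*3)) = w + (2 - (-5 - 3)) = w + (2 - 1*(-8)) = w + (2 + 8) = w + 10 = 10 + w)
(329117 - 141771) + ((j + p(146)) + 65344) = (329117 - 141771) + ((-49868 + (10 + 146)) + 65344) = 187346 + ((-49868 + 156) + 65344) = 187346 + (-49712 + 65344) = 187346 + 15632 = 202978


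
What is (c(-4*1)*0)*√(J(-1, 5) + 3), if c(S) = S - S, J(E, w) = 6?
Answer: 0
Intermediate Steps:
c(S) = 0
(c(-4*1)*0)*√(J(-1, 5) + 3) = (0*0)*√(6 + 3) = 0*√9 = 0*3 = 0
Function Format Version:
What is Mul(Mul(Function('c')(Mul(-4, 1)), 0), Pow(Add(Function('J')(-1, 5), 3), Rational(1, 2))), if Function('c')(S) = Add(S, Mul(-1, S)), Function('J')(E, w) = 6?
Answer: 0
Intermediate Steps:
Function('c')(S) = 0
Mul(Mul(Function('c')(Mul(-4, 1)), 0), Pow(Add(Function('J')(-1, 5), 3), Rational(1, 2))) = Mul(Mul(0, 0), Pow(Add(6, 3), Rational(1, 2))) = Mul(0, Pow(9, Rational(1, 2))) = Mul(0, 3) = 0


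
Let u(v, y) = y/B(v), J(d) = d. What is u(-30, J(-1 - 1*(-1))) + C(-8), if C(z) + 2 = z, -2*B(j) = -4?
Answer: -10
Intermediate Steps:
B(j) = 2 (B(j) = -½*(-4) = 2)
C(z) = -2 + z
u(v, y) = y/2
u(-30, J(-1 - 1*(-1))) + C(-8) = (-1 - 1*(-1))/2 + (-2 - 8) = (-1 + 1)/2 - 10 = (½)*0 - 10 = 0 - 10 = -10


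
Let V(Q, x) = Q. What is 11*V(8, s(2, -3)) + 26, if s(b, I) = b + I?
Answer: 114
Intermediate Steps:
s(b, I) = I + b
11*V(8, s(2, -3)) + 26 = 11*8 + 26 = 88 + 26 = 114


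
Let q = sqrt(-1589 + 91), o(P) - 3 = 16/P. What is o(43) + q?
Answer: 145/43 + I*sqrt(1498) ≈ 3.3721 + 38.704*I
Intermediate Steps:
o(P) = 3 + 16/P
q = I*sqrt(1498) (q = sqrt(-1498) = I*sqrt(1498) ≈ 38.704*I)
o(43) + q = (3 + 16/43) + I*sqrt(1498) = 145/43 + I*sqrt(1498)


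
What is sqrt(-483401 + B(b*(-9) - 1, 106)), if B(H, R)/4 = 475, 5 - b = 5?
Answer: I*sqrt(481501) ≈ 693.9*I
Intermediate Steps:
b = 0 (b = 5 - 1*5 = 5 - 5 = 0)
B(H, R) = 1900 (B(H, R) = 4*475 = 1900)
sqrt(-483401 + B(b*(-9) - 1, 106)) = sqrt(-483401 + 1900) = sqrt(-481501) = I*sqrt(481501)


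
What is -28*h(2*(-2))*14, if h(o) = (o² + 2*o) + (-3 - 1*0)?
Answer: -1960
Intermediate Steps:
h(o) = -3 + o² + 2*o (h(o) = (o² + 2*o) + (-3 + 0) = (o² + 2*o) - 3 = -3 + o² + 2*o)
-28*h(2*(-2))*14 = -28*(-3 + (2*(-2))² + 2*(2*(-2)))*14 = -28*(-3 + (-4)² + 2*(-4))*14 = -28*(-3 + 16 - 8)*14 = -28*5*14 = -140*14 = -1960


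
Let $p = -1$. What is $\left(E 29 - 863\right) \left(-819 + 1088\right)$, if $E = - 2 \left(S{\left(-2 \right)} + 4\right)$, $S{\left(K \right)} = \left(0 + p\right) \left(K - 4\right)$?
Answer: $-388167$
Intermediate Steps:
$S{\left(K \right)} = 4 - K$ ($S{\left(K \right)} = \left(0 - 1\right) \left(K - 4\right) = - (-4 + K) = 4 - K$)
$E = -20$ ($E = - 2 \left(\left(4 - -2\right) + 4\right) = - 2 \left(\left(4 + 2\right) + 4\right) = - 2 \left(6 + 4\right) = \left(-2\right) 10 = -20$)
$\left(E 29 - 863\right) \left(-819 + 1088\right) = \left(\left(-20\right) 29 - 863\right) \left(-819 + 1088\right) = \left(-580 - 863\right) 269 = \left(-1443\right) 269 = -388167$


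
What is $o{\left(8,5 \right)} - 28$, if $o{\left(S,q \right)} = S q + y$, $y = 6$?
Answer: $18$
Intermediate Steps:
$o{\left(S,q \right)} = 6 + S q$ ($o{\left(S,q \right)} = S q + 6 = 6 + S q$)
$o{\left(8,5 \right)} - 28 = \left(6 + 8 \cdot 5\right) - 28 = \left(6 + 40\right) - 28 = 46 - 28 = 18$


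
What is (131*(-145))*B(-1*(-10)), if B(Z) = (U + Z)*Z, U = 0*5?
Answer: -1899500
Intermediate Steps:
U = 0
B(Z) = Z**2 (B(Z) = (0 + Z)*Z = Z*Z = Z**2)
(131*(-145))*B(-1*(-10)) = (131*(-145))*(-1*(-10))**2 = -18995*10**2 = -18995*100 = -1899500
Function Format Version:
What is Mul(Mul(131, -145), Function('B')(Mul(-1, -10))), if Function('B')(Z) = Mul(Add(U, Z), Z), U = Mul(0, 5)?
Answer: -1899500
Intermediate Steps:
U = 0
Function('B')(Z) = Pow(Z, 2) (Function('B')(Z) = Mul(Add(0, Z), Z) = Mul(Z, Z) = Pow(Z, 2))
Mul(Mul(131, -145), Function('B')(Mul(-1, -10))) = Mul(Mul(131, -145), Pow(Mul(-1, -10), 2)) = Mul(-18995, Pow(10, 2)) = Mul(-18995, 100) = -1899500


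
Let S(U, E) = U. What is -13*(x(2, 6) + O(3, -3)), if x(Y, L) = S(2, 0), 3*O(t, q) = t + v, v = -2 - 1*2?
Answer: -65/3 ≈ -21.667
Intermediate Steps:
v = -4 (v = -2 - 2 = -4)
O(t, q) = -4/3 + t/3 (O(t, q) = (t - 4)/3 = (-4 + t)/3 = -4/3 + t/3)
x(Y, L) = 2
-13*(x(2, 6) + O(3, -3)) = -13*(2 + (-4/3 + (⅓)*3)) = -13*(2 + (-4/3 + 1)) = -13*(2 - ⅓) = -13*5/3 = -65/3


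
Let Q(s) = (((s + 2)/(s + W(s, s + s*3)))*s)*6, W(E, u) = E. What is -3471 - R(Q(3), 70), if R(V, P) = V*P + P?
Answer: -4591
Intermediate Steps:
Q(s) = 6 + 3*s (Q(s) = (((s + 2)/(s + s))*s)*6 = (((2 + s)/((2*s)))*s)*6 = (((2 + s)*(1/(2*s)))*s)*6 = (((2 + s)/(2*s))*s)*6 = (1 + s/2)*6 = 6 + 3*s)
R(V, P) = P + P*V (R(V, P) = P*V + P = P + P*V)
-3471 - R(Q(3), 70) = -3471 - 70*(1 + (6 + 3*3)) = -3471 - 70*(1 + (6 + 9)) = -3471 - 70*(1 + 15) = -3471 - 70*16 = -3471 - 1*1120 = -3471 - 1120 = -4591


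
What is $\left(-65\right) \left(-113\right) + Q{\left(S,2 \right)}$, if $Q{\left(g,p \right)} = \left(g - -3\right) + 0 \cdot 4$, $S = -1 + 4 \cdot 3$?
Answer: $7359$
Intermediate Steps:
$S = 11$ ($S = -1 + 12 = 11$)
$Q{\left(g,p \right)} = 3 + g$ ($Q{\left(g,p \right)} = \left(g + 3\right) + 0 = \left(3 + g\right) + 0 = 3 + g$)
$\left(-65\right) \left(-113\right) + Q{\left(S,2 \right)} = \left(-65\right) \left(-113\right) + \left(3 + 11\right) = 7345 + 14 = 7359$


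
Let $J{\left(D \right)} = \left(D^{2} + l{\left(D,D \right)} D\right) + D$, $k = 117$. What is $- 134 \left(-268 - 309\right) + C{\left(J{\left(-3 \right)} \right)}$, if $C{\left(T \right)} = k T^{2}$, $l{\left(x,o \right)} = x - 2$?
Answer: $128915$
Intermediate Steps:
$l{\left(x,o \right)} = -2 + x$
$J{\left(D \right)} = D + D^{2} + D \left(-2 + D\right)$ ($J{\left(D \right)} = \left(D^{2} + \left(-2 + D\right) D\right) + D = \left(D^{2} + D \left(-2 + D\right)\right) + D = D + D^{2} + D \left(-2 + D\right)$)
$C{\left(T \right)} = 117 T^{2}$
$- 134 \left(-268 - 309\right) + C{\left(J{\left(-3 \right)} \right)} = - 134 \left(-268 - 309\right) + 117 \left(- 3 \left(-1 + 2 \left(-3\right)\right)\right)^{2} = \left(-134\right) \left(-577\right) + 117 \left(- 3 \left(-1 - 6\right)\right)^{2} = 77318 + 117 \left(\left(-3\right) \left(-7\right)\right)^{2} = 77318 + 117 \cdot 21^{2} = 77318 + 117 \cdot 441 = 77318 + 51597 = 128915$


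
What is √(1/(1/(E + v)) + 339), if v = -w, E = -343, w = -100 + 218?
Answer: I*√122 ≈ 11.045*I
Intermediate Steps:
w = 118
v = -118 (v = -1*118 = -118)
√(1/(1/(E + v)) + 339) = √(1/(1/(-343 - 118)) + 339) = √(1/(1/(-461)) + 339) = √(1/(-1/461) + 339) = √(-461 + 339) = √(-122) = I*√122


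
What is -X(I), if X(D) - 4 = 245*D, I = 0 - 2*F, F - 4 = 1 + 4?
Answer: 4406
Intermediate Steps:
F = 9 (F = 4 + (1 + 4) = 4 + 5 = 9)
I = -18 (I = 0 - 2*9 = 0 - 18 = -18)
X(D) = 4 + 245*D
-X(I) = -(4 + 245*(-18)) = -(4 - 4410) = -1*(-4406) = 4406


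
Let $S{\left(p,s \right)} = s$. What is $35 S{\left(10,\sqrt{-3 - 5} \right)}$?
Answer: $70 i \sqrt{2} \approx 98.995 i$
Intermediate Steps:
$35 S{\left(10,\sqrt{-3 - 5} \right)} = 35 \sqrt{-3 - 5} = 35 \sqrt{-8} = 35 \cdot 2 i \sqrt{2} = 70 i \sqrt{2}$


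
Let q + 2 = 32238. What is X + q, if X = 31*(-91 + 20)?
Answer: 30035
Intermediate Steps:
q = 32236 (q = -2 + 32238 = 32236)
X = -2201 (X = 31*(-71) = -2201)
X + q = -2201 + 32236 = 30035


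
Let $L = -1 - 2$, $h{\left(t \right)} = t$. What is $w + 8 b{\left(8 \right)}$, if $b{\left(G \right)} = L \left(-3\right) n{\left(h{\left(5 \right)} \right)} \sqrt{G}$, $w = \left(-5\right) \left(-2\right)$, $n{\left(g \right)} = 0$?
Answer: $10$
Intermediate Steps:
$L = -3$ ($L = -1 - 2 = -3$)
$w = 10$
$b{\left(G \right)} = 0$ ($b{\left(G \right)} = \left(-3\right) \left(-3\right) 0 \sqrt{G} = 9 \cdot 0 \sqrt{G} = 0 \sqrt{G} = 0$)
$w + 8 b{\left(8 \right)} = 10 + 8 \cdot 0 = 10 + 0 = 10$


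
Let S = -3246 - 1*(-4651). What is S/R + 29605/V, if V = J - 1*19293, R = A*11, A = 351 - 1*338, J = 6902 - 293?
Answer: 13587505/1813812 ≈ 7.4911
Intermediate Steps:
J = 6609
A = 13 (A = 351 - 338 = 13)
S = 1405 (S = -3246 + 4651 = 1405)
R = 143 (R = 13*11 = 143)
V = -12684 (V = 6609 - 1*19293 = 6609 - 19293 = -12684)
S/R + 29605/V = 1405/143 + 29605/(-12684) = 1405*(1/143) + 29605*(-1/12684) = 1405/143 - 29605/12684 = 13587505/1813812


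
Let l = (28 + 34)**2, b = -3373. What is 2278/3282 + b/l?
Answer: -1156777/6308004 ≈ -0.18338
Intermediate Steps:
l = 3844 (l = 62**2 = 3844)
2278/3282 + b/l = 2278/3282 - 3373/3844 = 2278*(1/3282) - 3373*1/3844 = 1139/1641 - 3373/3844 = -1156777/6308004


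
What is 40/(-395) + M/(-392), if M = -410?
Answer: 14627/15484 ≈ 0.94465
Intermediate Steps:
40/(-395) + M/(-392) = 40/(-395) - 410/(-392) = 40*(-1/395) - 410*(-1/392) = -8/79 + 205/196 = 14627/15484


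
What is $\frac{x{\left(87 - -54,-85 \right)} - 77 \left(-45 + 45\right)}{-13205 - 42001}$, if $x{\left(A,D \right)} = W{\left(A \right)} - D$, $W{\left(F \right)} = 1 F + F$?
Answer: $- \frac{367}{55206} \approx -0.0066478$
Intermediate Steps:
$W{\left(F \right)} = 2 F$ ($W{\left(F \right)} = F + F = 2 F$)
$x{\left(A,D \right)} = - D + 2 A$ ($x{\left(A,D \right)} = 2 A - D = - D + 2 A$)
$\frac{x{\left(87 - -54,-85 \right)} - 77 \left(-45 + 45\right)}{-13205 - 42001} = \frac{\left(\left(-1\right) \left(-85\right) + 2 \left(87 - -54\right)\right) - 77 \left(-45 + 45\right)}{-13205 - 42001} = \frac{\left(85 + 2 \left(87 + 54\right)\right) - 0}{-55206} = \left(\left(85 + 2 \cdot 141\right) + 0\right) \left(- \frac{1}{55206}\right) = \left(\left(85 + 282\right) + 0\right) \left(- \frac{1}{55206}\right) = \left(367 + 0\right) \left(- \frac{1}{55206}\right) = 367 \left(- \frac{1}{55206}\right) = - \frac{367}{55206}$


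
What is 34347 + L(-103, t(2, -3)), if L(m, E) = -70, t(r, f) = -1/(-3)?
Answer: 34277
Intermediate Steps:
t(r, f) = 1/3 (t(r, f) = -1*(-1/3) = 1/3)
34347 + L(-103, t(2, -3)) = 34347 - 70 = 34277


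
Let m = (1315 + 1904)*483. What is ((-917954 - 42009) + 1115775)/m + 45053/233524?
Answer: 106433209669/363077744148 ≈ 0.29314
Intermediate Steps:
m = 1554777 (m = 3219*483 = 1554777)
((-917954 - 42009) + 1115775)/m + 45053/233524 = ((-917954 - 42009) + 1115775)/1554777 + 45053/233524 = (-959963 + 1115775)*(1/1554777) + 45053*(1/233524) = 155812*(1/1554777) + 45053/233524 = 155812/1554777 + 45053/233524 = 106433209669/363077744148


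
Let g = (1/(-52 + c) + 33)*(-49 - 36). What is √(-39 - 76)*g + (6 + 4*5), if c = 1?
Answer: 26 - 8410*I*√115/3 ≈ 26.0 - 30062.0*I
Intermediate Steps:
g = -8410/3 (g = (1/(-52 + 1) + 33)*(-49 - 36) = (1/(-51) + 33)*(-85) = (-1/51 + 33)*(-85) = (1682/51)*(-85) = -8410/3 ≈ -2803.3)
√(-39 - 76)*g + (6 + 4*5) = √(-39 - 76)*(-8410/3) + (6 + 4*5) = √(-115)*(-8410/3) + (6 + 20) = (I*√115)*(-8410/3) + 26 = -8410*I*√115/3 + 26 = 26 - 8410*I*√115/3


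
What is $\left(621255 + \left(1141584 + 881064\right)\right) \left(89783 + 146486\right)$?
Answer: $624672317907$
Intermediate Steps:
$\left(621255 + \left(1141584 + 881064\right)\right) \left(89783 + 146486\right) = \left(621255 + 2022648\right) 236269 = 2643903 \cdot 236269 = 624672317907$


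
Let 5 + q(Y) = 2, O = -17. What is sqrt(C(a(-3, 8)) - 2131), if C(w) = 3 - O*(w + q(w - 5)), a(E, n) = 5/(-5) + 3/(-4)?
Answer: I*sqrt(8835)/2 ≈ 46.997*I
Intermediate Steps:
q(Y) = -3 (q(Y) = -5 + 2 = -3)
a(E, n) = -7/4 (a(E, n) = 5*(-1/5) + 3*(-1/4) = -1 - 3/4 = -7/4)
C(w) = -48 + 17*w (C(w) = 3 - (-17)*(w - 3) = 3 - (-17)*(-3 + w) = 3 - (51 - 17*w) = 3 + (-51 + 17*w) = -48 + 17*w)
sqrt(C(a(-3, 8)) - 2131) = sqrt((-48 + 17*(-7/4)) - 2131) = sqrt((-48 - 119/4) - 2131) = sqrt(-311/4 - 2131) = sqrt(-8835/4) = I*sqrt(8835)/2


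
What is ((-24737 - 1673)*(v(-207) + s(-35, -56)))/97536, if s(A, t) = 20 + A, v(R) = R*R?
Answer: -94270495/8128 ≈ -11598.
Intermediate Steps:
v(R) = R**2
((-24737 - 1673)*(v(-207) + s(-35, -56)))/97536 = ((-24737 - 1673)*((-207)**2 + (20 - 35)))/97536 = -26410*(42849 - 15)*(1/97536) = -26410*42834*(1/97536) = -1131245940*1/97536 = -94270495/8128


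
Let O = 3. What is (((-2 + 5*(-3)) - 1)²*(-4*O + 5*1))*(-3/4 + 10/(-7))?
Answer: 4941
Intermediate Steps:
(((-2 + 5*(-3)) - 1)²*(-4*O + 5*1))*(-3/4 + 10/(-7)) = (((-2 + 5*(-3)) - 1)²*(-4*3 + 5*1))*(-3/4 + 10/(-7)) = (((-2 - 15) - 1)²*(-12 + 5))*(-3*¼ + 10*(-⅐)) = ((-17 - 1)²*(-7))*(-¾ - 10/7) = ((-18)²*(-7))*(-61/28) = (324*(-7))*(-61/28) = -2268*(-61/28) = 4941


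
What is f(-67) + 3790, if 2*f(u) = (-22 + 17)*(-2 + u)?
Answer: 7925/2 ≈ 3962.5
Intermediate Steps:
f(u) = 5 - 5*u/2 (f(u) = ((-22 + 17)*(-2 + u))/2 = (-5*(-2 + u))/2 = (10 - 5*u)/2 = 5 - 5*u/2)
f(-67) + 3790 = (5 - 5/2*(-67)) + 3790 = (5 + 335/2) + 3790 = 345/2 + 3790 = 7925/2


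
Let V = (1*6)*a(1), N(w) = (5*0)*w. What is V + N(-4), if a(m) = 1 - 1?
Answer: 0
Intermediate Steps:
a(m) = 0
N(w) = 0 (N(w) = 0*w = 0)
V = 0 (V = (1*6)*0 = 6*0 = 0)
V + N(-4) = 0 + 0 = 0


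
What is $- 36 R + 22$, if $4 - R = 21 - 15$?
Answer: $94$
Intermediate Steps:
$R = -2$ ($R = 4 - \left(21 - 15\right) = 4 - 6 = -2$)
$- 36 R + 22 = \left(-36\right) \left(-2\right) + 22 = 72 + 22 = 94$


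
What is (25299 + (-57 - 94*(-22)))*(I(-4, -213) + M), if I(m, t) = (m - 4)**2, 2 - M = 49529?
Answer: -1350834530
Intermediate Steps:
M = -49527 (M = 2 - 1*49529 = 2 - 49529 = -49527)
I(m, t) = (-4 + m)**2
(25299 + (-57 - 94*(-22)))*(I(-4, -213) + M) = (25299 + (-57 - 94*(-22)))*((-4 - 4)**2 - 49527) = (25299 + (-57 + 2068))*((-8)**2 - 49527) = (25299 + 2011)*(64 - 49527) = 27310*(-49463) = -1350834530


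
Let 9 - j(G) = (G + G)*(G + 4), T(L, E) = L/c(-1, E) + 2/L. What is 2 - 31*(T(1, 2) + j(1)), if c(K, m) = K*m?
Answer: -27/2 ≈ -13.500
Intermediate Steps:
T(L, E) = 2/L - L/E (T(L, E) = L/((-E)) + 2/L = L*(-1/E) + 2/L = -L/E + 2/L = 2/L - L/E)
j(G) = 9 - 2*G*(4 + G) (j(G) = 9 - (G + G)*(G + 4) = 9 - 2*G*(4 + G))
2 - 31*(T(1, 2) + j(1)) = 2 - 31*((2/1 - 1*1/2) + (9 - 8*1 - 2*1²)) = 2 - 31*((2*1 - 1*1*½) + (9 - 8 - 2*1)) = 2 - 31*((2 - ½) + (9 - 8 - 2)) = 2 - 31*(3/2 - 1) = 2 - 31*½ = 2 - 31/2 = -27/2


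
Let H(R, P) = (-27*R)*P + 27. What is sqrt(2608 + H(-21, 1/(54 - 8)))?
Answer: sqrt(5601742)/46 ≈ 51.452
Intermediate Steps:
H(R, P) = 27 - 27*P*R (H(R, P) = -27*P*R + 27 = 27 - 27*P*R)
sqrt(2608 + H(-21, 1/(54 - 8))) = sqrt(2608 + (27 - 27*(-21)/(54 - 8))) = sqrt(2608 + (27 - 27*(-21)/46)) = sqrt(2608 + (27 - 27*1/46*(-21))) = sqrt(2608 + (27 + 567/46)) = sqrt(2608 + 1809/46) = sqrt(121777/46) = sqrt(5601742)/46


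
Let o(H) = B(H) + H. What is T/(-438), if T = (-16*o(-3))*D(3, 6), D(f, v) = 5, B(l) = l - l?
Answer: -40/73 ≈ -0.54795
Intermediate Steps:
B(l) = 0
o(H) = H (o(H) = 0 + H = H)
T = 240 (T = -16*(-3)*5 = 48*5 = 240)
T/(-438) = 240/(-438) = 240*(-1/438) = -40/73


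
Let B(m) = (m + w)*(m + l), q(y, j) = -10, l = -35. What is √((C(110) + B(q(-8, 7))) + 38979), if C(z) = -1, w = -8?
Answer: 14*√203 ≈ 199.47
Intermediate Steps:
B(m) = (-35 + m)*(-8 + m) (B(m) = (m - 8)*(m - 35) = (-8 + m)*(-35 + m) = (-35 + m)*(-8 + m))
√((C(110) + B(q(-8, 7))) + 38979) = √((-1 + (280 + (-10)² - 43*(-10))) + 38979) = √((-1 + (280 + 100 + 430)) + 38979) = √((-1 + 810) + 38979) = √(809 + 38979) = √39788 = 14*√203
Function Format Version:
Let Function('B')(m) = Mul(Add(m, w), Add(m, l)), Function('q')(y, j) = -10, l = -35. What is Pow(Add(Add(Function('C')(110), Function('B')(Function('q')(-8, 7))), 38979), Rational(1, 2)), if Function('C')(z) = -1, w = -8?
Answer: Mul(14, Pow(203, Rational(1, 2))) ≈ 199.47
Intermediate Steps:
Function('B')(m) = Mul(Add(-35, m), Add(-8, m)) (Function('B')(m) = Mul(Add(m, -8), Add(m, -35)) = Mul(Add(-8, m), Add(-35, m)) = Mul(Add(-35, m), Add(-8, m)))
Pow(Add(Add(Function('C')(110), Function('B')(Function('q')(-8, 7))), 38979), Rational(1, 2)) = Pow(Add(Add(-1, Add(280, Pow(-10, 2), Mul(-43, -10))), 38979), Rational(1, 2)) = Pow(Add(Add(-1, Add(280, 100, 430)), 38979), Rational(1, 2)) = Pow(Add(Add(-1, 810), 38979), Rational(1, 2)) = Pow(Add(809, 38979), Rational(1, 2)) = Pow(39788, Rational(1, 2)) = Mul(14, Pow(203, Rational(1, 2)))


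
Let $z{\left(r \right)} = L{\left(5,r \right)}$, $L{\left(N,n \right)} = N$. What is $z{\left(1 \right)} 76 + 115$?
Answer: $495$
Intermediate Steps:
$z{\left(r \right)} = 5$
$z{\left(1 \right)} 76 + 115 = 5 \cdot 76 + 115 = 380 + 115 = 495$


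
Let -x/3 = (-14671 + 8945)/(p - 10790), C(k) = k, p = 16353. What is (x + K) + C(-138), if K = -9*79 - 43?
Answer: -4945018/5563 ≈ -888.91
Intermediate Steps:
K = -754 (K = -711 - 43 = -754)
x = 17178/5563 (x = -3*(-14671 + 8945)/(16353 - 10790) = -(-17178)/5563 = -3*(-5726/5563) = 17178/5563 ≈ 3.0879)
(x + K) + C(-138) = (17178/5563 - 754) - 138 = -4177324/5563 - 138 = -4945018/5563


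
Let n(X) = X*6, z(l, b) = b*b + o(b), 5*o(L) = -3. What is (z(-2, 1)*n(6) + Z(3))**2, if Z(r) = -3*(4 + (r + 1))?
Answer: 2304/25 ≈ 92.160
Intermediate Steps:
o(L) = -3/5 (o(L) = (1/5)*(-3) = -3/5)
z(l, b) = -3/5 + b**2 (z(l, b) = b*b - 3/5 = b**2 - 3/5 = -3/5 + b**2)
n(X) = 6*X
Z(r) = -15 - 3*r (Z(r) = -3*(4 + (1 + r)) = -3*(5 + r) = -15 - 3*r)
(z(-2, 1)*n(6) + Z(3))**2 = ((-3/5 + 1**2)*(6*6) + (-15 - 3*3))**2 = ((-3/5 + 1)*36 + (-15 - 9))**2 = ((2/5)*36 - 24)**2 = (72/5 - 24)**2 = (-48/5)**2 = 2304/25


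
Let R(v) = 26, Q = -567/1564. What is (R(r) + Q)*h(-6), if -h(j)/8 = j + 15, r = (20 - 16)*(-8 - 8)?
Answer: -721746/391 ≈ -1845.9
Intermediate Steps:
Q = -567/1564 (Q = -567*1/1564 = -567/1564 ≈ -0.36253)
r = -64 (r = 4*(-16) = -64)
h(j) = -120 - 8*j (h(j) = -8*(j + 15) = -8*(15 + j) = -120 - 8*j)
(R(r) + Q)*h(-6) = (26 - 567/1564)*(-120 - 8*(-6)) = 40097*(-120 + 48)/1564 = (40097/1564)*(-72) = -721746/391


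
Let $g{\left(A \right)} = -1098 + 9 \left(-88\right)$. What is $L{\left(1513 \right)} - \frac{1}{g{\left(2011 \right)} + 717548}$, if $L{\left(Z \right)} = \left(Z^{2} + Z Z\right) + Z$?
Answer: $\frac{3277607006957}{715658} \approx 4.5798 \cdot 10^{6}$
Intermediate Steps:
$L{\left(Z \right)} = Z + 2 Z^{2}$ ($L{\left(Z \right)} = \left(Z^{2} + Z^{2}\right) + Z = 2 Z^{2} + Z = Z + 2 Z^{2}$)
$g{\left(A \right)} = -1890$ ($g{\left(A \right)} = -1098 - 792 = -1890$)
$L{\left(1513 \right)} - \frac{1}{g{\left(2011 \right)} + 717548} = 1513 \left(1 + 2 \cdot 1513\right) - \frac{1}{-1890 + 717548} = 1513 \left(1 + 3026\right) - \frac{1}{715658} = 1513 \cdot 3027 - \frac{1}{715658} = 4579851 - \frac{1}{715658} = \frac{3277607006957}{715658}$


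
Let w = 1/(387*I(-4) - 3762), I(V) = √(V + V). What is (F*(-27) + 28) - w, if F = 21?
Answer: -459670849/852822 + 43*I*√2/852822 ≈ -539.0 + 7.1306e-5*I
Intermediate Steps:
I(V) = √2*√V (I(V) = √(2*V) = √2*√V)
w = 1/(-3762 + 774*I*√2) (w = 1/(387*(√2*√(-4)) - 3762) = 1/(387*(√2*(2*I)) - 3762) = 1/(387*(2*I*√2) - 3762) = 1/(774*I*√2 - 3762) = 1/(-3762 + 774*I*√2) ≈ -0.00024507 - 7.1306e-5*I)
(F*(-27) + 28) - w = (21*(-27) + 28) - (-209/852822 - 43*I*√2/852822) = (-567 + 28) + (209/852822 + 43*I*√2/852822) = -539 + (209/852822 + 43*I*√2/852822) = -459670849/852822 + 43*I*√2/852822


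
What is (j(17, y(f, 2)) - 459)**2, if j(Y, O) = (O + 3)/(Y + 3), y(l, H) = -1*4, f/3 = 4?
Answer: 84290761/400 ≈ 2.1073e+5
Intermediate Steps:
f = 12 (f = 3*4 = 12)
y(l, H) = -4
j(Y, O) = (3 + O)/(3 + Y)
(j(17, y(f, 2)) - 459)**2 = ((3 - 4)/(3 + 17) - 459)**2 = (-1/20 - 459)**2 = (-9181/20)**2 = 84290761/400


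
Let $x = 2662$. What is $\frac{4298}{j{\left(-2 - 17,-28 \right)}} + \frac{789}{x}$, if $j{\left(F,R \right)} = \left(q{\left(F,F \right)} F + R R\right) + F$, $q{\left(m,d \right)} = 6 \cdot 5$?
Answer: $\frac{11595131}{519090} \approx 22.337$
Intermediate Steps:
$q{\left(m,d \right)} = 30$
$j{\left(F,R \right)} = R^{2} + 31 F$ ($j{\left(F,R \right)} = \left(30 F + R R\right) + F = \left(30 F + R^{2}\right) + F = \left(R^{2} + 30 F\right) + F = R^{2} + 31 F$)
$\frac{4298}{j{\left(-2 - 17,-28 \right)}} + \frac{789}{x} = \frac{4298}{\left(-28\right)^{2} + 31 \left(-2 - 17\right)} + \frac{789}{2662} = \frac{4298}{784 + 31 \left(-2 - 17\right)} + 789 \cdot \frac{1}{2662} = \frac{4298}{784 + 31 \left(-19\right)} + \frac{789}{2662} = \frac{4298}{784 - 589} + \frac{789}{2662} = \frac{4298}{195} + \frac{789}{2662} = \frac{11595131}{519090}$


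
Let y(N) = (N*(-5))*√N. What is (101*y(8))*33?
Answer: -266640*√2 ≈ -3.7709e+5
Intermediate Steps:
y(N) = -5*N^(3/2) (y(N) = (-5*N)*√N = -5*N^(3/2))
(101*y(8))*33 = (101*(-80*√2))*33 = -8080*√2*33 = -266640*√2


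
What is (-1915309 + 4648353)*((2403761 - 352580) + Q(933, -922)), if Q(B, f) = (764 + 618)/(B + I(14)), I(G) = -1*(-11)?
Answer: 661504687279103/118 ≈ 5.6060e+12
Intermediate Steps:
I(G) = 11
Q(B, f) = 1382/(11 + B) (Q(B, f) = (764 + 618)/(B + 11) = 1382/(11 + B))
(-1915309 + 4648353)*((2403761 - 352580) + Q(933, -922)) = (-1915309 + 4648353)*((2403761 - 352580) + 1382/(11 + 933)) = 2733044*(2051181 + 1382/944) = 2733044*(2051181 + 1382*(1/944)) = 2733044*(2051181 + 691/472) = 2733044*(968158123/472) = 661504687279103/118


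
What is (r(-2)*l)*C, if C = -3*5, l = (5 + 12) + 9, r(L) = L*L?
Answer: -1560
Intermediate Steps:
r(L) = L**2
l = 26 (l = 17 + 9 = 26)
C = -15
(r(-2)*l)*C = ((-2)**2*26)*(-15) = (4*26)*(-15) = 104*(-15) = -1560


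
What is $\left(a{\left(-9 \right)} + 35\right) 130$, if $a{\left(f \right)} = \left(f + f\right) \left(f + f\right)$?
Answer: $46670$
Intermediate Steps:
$a{\left(f \right)} = 4 f^{2}$ ($a{\left(f \right)} = 2 f 2 f = 4 f^{2}$)
$\left(a{\left(-9 \right)} + 35\right) 130 = \left(4 \left(-9\right)^{2} + 35\right) 130 = \left(4 \cdot 81 + 35\right) 130 = \left(324 + 35\right) 130 = 359 \cdot 130 = 46670$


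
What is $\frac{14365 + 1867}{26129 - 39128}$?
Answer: $- \frac{16232}{12999} \approx -1.2487$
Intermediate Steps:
$\frac{14365 + 1867}{26129 - 39128} = \frac{16232}{-12999} = 16232 \left(- \frac{1}{12999}\right) = - \frac{16232}{12999}$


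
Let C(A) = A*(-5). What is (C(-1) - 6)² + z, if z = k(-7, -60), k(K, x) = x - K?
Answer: -52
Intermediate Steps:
C(A) = -5*A
z = -53 (z = -60 - 1*(-7) = -60 + 7 = -53)
(C(-1) - 6)² + z = (-5*(-1) - 6)² - 53 = (5 - 6)² - 53 = (-1)² - 53 = 1 - 53 = -52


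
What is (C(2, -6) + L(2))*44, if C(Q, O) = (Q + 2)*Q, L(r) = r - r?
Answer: 352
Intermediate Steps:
L(r) = 0
C(Q, O) = Q*(2 + Q) (C(Q, O) = (2 + Q)*Q = Q*(2 + Q))
(C(2, -6) + L(2))*44 = (2*(2 + 2) + 0)*44 = (2*4 + 0)*44 = (8 + 0)*44 = 8*44 = 352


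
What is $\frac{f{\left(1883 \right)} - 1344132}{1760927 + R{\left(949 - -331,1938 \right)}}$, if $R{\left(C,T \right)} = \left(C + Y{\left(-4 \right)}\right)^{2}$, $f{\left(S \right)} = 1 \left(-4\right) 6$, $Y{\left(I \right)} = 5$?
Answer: $- \frac{112013}{284346} \approx -0.39393$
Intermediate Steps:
$f{\left(S \right)} = -24$ ($f{\left(S \right)} = \left(-4\right) 6 = -24$)
$R{\left(C,T \right)} = \left(5 + C\right)^{2}$ ($R{\left(C,T \right)} = \left(C + 5\right)^{2} = \left(5 + C\right)^{2}$)
$\frac{f{\left(1883 \right)} - 1344132}{1760927 + R{\left(949 - -331,1938 \right)}} = \frac{-24 - 1344132}{1760927 + \left(5 + \left(949 - -331\right)\right)^{2}} = - \frac{1344156}{1760927 + \left(5 + \left(949 + 331\right)\right)^{2}} = - \frac{1344156}{1760927 + \left(5 + 1280\right)^{2}} = - \frac{1344156}{1760927 + 1285^{2}} = - \frac{1344156}{1760927 + 1651225} = - \frac{1344156}{3412152} = \left(-1344156\right) \frac{1}{3412152} = - \frac{112013}{284346}$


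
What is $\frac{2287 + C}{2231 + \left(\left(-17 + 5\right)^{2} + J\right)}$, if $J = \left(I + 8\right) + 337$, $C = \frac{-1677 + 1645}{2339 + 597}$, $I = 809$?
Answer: $\frac{839325}{1295143} \approx 0.64806$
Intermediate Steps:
$C = - \frac{4}{367}$ ($C = - \frac{32}{2936} = \left(-32\right) \frac{1}{2936} = - \frac{4}{367} \approx -0.010899$)
$J = 1154$ ($J = \left(809 + 8\right) + 337 = 817 + 337 = 1154$)
$\frac{2287 + C}{2231 + \left(\left(-17 + 5\right)^{2} + J\right)} = \frac{2287 - \frac{4}{367}}{2231 + \left(\left(-17 + 5\right)^{2} + 1154\right)} = \frac{839325}{367 \left(2231 + \left(\left(-12\right)^{2} + 1154\right)\right)} = \frac{839325}{367 \left(2231 + \left(144 + 1154\right)\right)} = \frac{839325}{367 \left(2231 + 1298\right)} = \frac{839325}{367 \cdot 3529} = \frac{839325}{367} \cdot \frac{1}{3529} = \frac{839325}{1295143}$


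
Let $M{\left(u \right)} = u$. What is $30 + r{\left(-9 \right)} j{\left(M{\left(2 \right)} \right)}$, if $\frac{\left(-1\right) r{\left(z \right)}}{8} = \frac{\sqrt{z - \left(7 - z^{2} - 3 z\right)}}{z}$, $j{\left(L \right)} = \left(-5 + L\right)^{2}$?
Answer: $30 + 8 \sqrt{38} \approx 79.315$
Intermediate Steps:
$r{\left(z \right)} = - \frac{8 \sqrt{-7 + z^{2} + 4 z}}{z}$ ($r{\left(z \right)} = - 8 \frac{\sqrt{z - \left(7 - z^{2} - 3 z\right)}}{z} = - 8 \frac{\sqrt{z + \left(-7 + z^{2} + 3 z\right)}}{z} = - 8 \frac{\sqrt{-7 + z^{2} + 4 z}}{z} = - \frac{8 \sqrt{-7 + z^{2} + 4 z}}{z}$)
$30 + r{\left(-9 \right)} j{\left(M{\left(2 \right)} \right)} = 30 + - \frac{8 \sqrt{-7 + \left(-9\right)^{2} + 4 \left(-9\right)}}{-9} \left(-5 + 2\right)^{2} = 30 + \left(-8\right) \left(- \frac{1}{9}\right) \sqrt{-7 + 81 - 36} \left(-3\right)^{2} = 30 + \left(-8\right) \left(- \frac{1}{9}\right) \sqrt{38} \cdot 9 = 30 + \frac{8 \sqrt{38}}{9} \cdot 9 = 30 + 8 \sqrt{38}$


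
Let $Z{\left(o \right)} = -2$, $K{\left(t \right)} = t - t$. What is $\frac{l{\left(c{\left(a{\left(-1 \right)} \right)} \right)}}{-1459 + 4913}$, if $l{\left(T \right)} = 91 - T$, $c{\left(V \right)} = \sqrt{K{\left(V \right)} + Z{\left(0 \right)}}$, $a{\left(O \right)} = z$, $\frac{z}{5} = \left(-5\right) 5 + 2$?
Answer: $\frac{91}{3454} - \frac{i \sqrt{2}}{3454} \approx 0.026346 - 0.00040944 i$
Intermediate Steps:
$K{\left(t \right)} = 0$
$z = -115$ ($z = 5 \left(\left(-5\right) 5 + 2\right) = 5 \left(-25 + 2\right) = 5 \left(-23\right) = -115$)
$a{\left(O \right)} = -115$
$c{\left(V \right)} = i \sqrt{2}$ ($c{\left(V \right)} = \sqrt{0 - 2} = \sqrt{-2} = i \sqrt{2}$)
$\frac{l{\left(c{\left(a{\left(-1 \right)} \right)} \right)}}{-1459 + 4913} = \frac{91 - i \sqrt{2}}{-1459 + 4913} = \frac{91 - i \sqrt{2}}{3454} = \left(91 - i \sqrt{2}\right) \frac{1}{3454} = \frac{91}{3454} - \frac{i \sqrt{2}}{3454}$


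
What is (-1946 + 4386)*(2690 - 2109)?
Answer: 1417640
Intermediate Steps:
(-1946 + 4386)*(2690 - 2109) = 2440*581 = 1417640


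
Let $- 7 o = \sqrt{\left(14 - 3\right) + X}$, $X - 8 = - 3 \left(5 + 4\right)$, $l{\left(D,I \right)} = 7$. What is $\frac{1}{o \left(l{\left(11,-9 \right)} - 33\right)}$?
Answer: $- \frac{7 i \sqrt{2}}{104} \approx - 0.095187 i$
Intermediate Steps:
$X = -19$ ($X = 8 - 3 \left(5 + 4\right) = 8 - 27 = -19$)
$o = - \frac{2 i \sqrt{2}}{7}$ ($o = - \frac{\sqrt{\left(14 - 3\right) - 19}}{7} = - \frac{\sqrt{11 - 19}}{7} = - \frac{\sqrt{-8}}{7} = - \frac{2 i \sqrt{2}}{7} \approx - 0.40406 i$)
$\frac{1}{o \left(l{\left(11,-9 \right)} - 33\right)} = \frac{1}{- \frac{2 i \sqrt{2}}{7} \left(7 - 33\right)} = \frac{1}{- \frac{2 i \sqrt{2}}{7} \left(-26\right)} = \frac{1}{\frac{52}{7} i \sqrt{2}} = - \frac{7 i \sqrt{2}}{104}$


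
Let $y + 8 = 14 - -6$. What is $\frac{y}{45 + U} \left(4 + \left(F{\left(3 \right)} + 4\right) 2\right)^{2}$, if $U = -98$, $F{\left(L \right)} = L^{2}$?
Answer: $- \frac{10800}{53} \approx -203.77$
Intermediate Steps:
$y = 12$ ($y = -8 + \left(14 - -6\right) = -8 + \left(14 + 6\right) = -8 + 20 = 12$)
$\frac{y}{45 + U} \left(4 + \left(F{\left(3 \right)} + 4\right) 2\right)^{2} = \frac{12}{45 - 98} \left(4 + \left(3^{2} + 4\right) 2\right)^{2} = \frac{12}{-53} \left(4 + \left(9 + 4\right) 2\right)^{2} = 12 \left(- \frac{1}{53}\right) \left(4 + 13 \cdot 2\right)^{2} = - \frac{12 \left(4 + 26\right)^{2}}{53} = - \frac{12 \cdot 30^{2}}{53} = \left(- \frac{12}{53}\right) 900 = - \frac{10800}{53}$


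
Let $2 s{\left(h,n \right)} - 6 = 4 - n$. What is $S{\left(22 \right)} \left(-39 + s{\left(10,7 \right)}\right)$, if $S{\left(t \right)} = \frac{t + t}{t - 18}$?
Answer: $- \frac{825}{2} \approx -412.5$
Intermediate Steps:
$S{\left(t \right)} = \frac{2 t}{-18 + t}$
$s{\left(h,n \right)} = 5 - \frac{n}{2}$ ($s{\left(h,n \right)} = 3 + \frac{4 - n}{2} = 3 - \left(-2 + \frac{n}{2}\right) = 5 - \frac{n}{2}$)
$S{\left(22 \right)} \left(-39 + s{\left(10,7 \right)}\right) = 2 \cdot 22 \frac{1}{-18 + 22} \left(-39 + \left(5 - \frac{7}{2}\right)\right) = 2 \cdot 22 \cdot \frac{1}{4} \left(-39 + \left(5 - \frac{7}{2}\right)\right) = 2 \cdot 22 \cdot \frac{1}{4} \left(-39 + \frac{3}{2}\right) = 11 \left(- \frac{75}{2}\right) = - \frac{825}{2}$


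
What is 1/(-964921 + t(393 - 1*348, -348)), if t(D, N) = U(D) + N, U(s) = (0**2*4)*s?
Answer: -1/965269 ≈ -1.0360e-6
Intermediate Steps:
U(s) = 0 (U(s) = (0*4)*s = 0*s = 0)
t(D, N) = N (t(D, N) = 0 + N = N)
1/(-964921 + t(393 - 1*348, -348)) = 1/(-964921 - 348) = 1/(-965269) = -1/965269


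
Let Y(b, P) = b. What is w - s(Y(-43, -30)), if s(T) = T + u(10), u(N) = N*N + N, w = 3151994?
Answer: 3151927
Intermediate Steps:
u(N) = N + N² (u(N) = N² + N = N + N²)
s(T) = 110 + T (s(T) = T + 10*(1 + 10) = T + 10*11 = T + 110 = 110 + T)
w - s(Y(-43, -30)) = 3151994 - (110 - 43) = 3151994 - 1*67 = 3151994 - 67 = 3151927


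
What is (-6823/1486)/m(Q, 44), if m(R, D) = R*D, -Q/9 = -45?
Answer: -6823/26480520 ≈ -0.00025766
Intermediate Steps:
Q = 405 (Q = -9*(-45) = 405)
m(R, D) = D*R
(-6823/1486)/m(Q, 44) = (-6823/1486)/((44*405)) = -6823*1/1486/17820 = -6823/1486*1/17820 = -6823/26480520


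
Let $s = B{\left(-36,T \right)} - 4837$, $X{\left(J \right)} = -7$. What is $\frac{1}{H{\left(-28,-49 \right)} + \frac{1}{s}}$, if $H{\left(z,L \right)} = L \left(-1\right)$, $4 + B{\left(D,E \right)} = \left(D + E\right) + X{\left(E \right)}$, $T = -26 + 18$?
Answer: $\frac{4892}{239707} \approx 0.020408$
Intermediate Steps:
$T = -8$
$B{\left(D,E \right)} = -11 + D + E$ ($B{\left(D,E \right)} = -4 - \left(7 - D - E\right) = -4 + \left(-7 + D + E\right) = -11 + D + E$)
$H{\left(z,L \right)} = - L$
$s = -4892$ ($s = \left(-11 - 36 - 8\right) - 4837 = -55 - 4837 = -4892$)
$\frac{1}{H{\left(-28,-49 \right)} + \frac{1}{s}} = \frac{1}{\left(-1\right) \left(-49\right) + \frac{1}{-4892}} = \frac{1}{49 - \frac{1}{4892}} = \frac{1}{\frac{239707}{4892}} = \frac{4892}{239707}$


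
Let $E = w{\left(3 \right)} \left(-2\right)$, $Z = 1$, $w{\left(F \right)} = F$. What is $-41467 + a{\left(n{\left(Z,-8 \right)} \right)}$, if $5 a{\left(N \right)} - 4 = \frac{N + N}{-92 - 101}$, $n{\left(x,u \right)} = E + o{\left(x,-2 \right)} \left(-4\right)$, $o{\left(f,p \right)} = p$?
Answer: $- \frac{40014887}{965} \approx -41466.0$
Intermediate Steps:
$E = -6$ ($E = 3 \left(-2\right) = -6$)
$n{\left(x,u \right)} = 2$ ($n{\left(x,u \right)} = -6 - -8 = -6 + 8 = 2$)
$a{\left(N \right)} = \frac{4}{5} - \frac{2 N}{965}$ ($a{\left(N \right)} = \frac{4}{5} + \frac{\left(N + N\right) \frac{1}{-92 - 101}}{5} = \frac{4}{5} + \frac{2 N \frac{1}{-193}}{5} = \frac{4}{5} + \frac{2 N \left(- \frac{1}{193}\right)}{5} = \frac{4}{5} + \frac{\left(- \frac{2}{193}\right) N}{5} = \frac{4}{5} - \frac{2 N}{965}$)
$-41467 + a{\left(n{\left(Z,-8 \right)} \right)} = -41467 + \left(\frac{4}{5} - \frac{4}{965}\right) = -41467 + \frac{768}{965} = - \frac{40014887}{965}$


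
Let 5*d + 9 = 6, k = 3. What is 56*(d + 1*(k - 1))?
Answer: 392/5 ≈ 78.400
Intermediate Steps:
d = -3/5 (d = -9/5 + (1/5)*6 = -9/5 + 6/5 = -3/5 ≈ -0.60000)
56*(d + 1*(k - 1)) = 56*(-3/5 + 1*(3 - 1)) = 56*(-3/5 + 1*2) = 56*(-3/5 + 2) = 56*(7/5) = 392/5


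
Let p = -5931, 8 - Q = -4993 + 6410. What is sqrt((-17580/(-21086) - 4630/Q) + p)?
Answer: I*sqrt(1307906060150431339)/14855087 ≈ 76.986*I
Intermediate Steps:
Q = -1409 (Q = 8 - (-4993 + 6410) = 8 - 1*1417 = 8 - 1417 = -1409)
sqrt((-17580/(-21086) - 4630/Q) + p) = sqrt((-17580/(-21086) - 4630/(-1409)) - 5931) = sqrt((-17580*(-1/21086) - 4630*(-1/1409)) - 5931) = sqrt((8790/10543 + 4630/1409) - 5931) = sqrt(61199200/14855087 - 5931) = sqrt(-88044321797/14855087) = I*sqrt(1307906060150431339)/14855087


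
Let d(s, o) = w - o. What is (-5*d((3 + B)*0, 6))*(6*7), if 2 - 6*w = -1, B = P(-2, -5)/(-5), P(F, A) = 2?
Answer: 1155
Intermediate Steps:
B = -2/5 (B = 2/(-5) = -1/5*2 = -2/5 ≈ -0.40000)
w = 1/2 (w = 1/3 - 1/6*(-1) = 1/3 + 1/6 = 1/2 ≈ 0.50000)
d(s, o) = 1/2 - o
(-5*d((3 + B)*0, 6))*(6*7) = (-5*(1/2 - 1*6))*(6*7) = -5*(1/2 - 6)*42 = -5*(-11/2)*42 = (55/2)*42 = 1155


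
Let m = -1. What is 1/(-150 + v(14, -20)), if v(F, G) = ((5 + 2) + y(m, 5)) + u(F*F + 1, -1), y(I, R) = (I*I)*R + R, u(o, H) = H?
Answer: -1/134 ≈ -0.0074627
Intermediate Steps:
y(I, R) = R + R*I² (y(I, R) = I²*R + R = R*I² + R = R + R*I²)
v(F, G) = 16 (v(F, G) = ((5 + 2) + 5*(1 + (-1)²)) - 1 = (7 + 5*(1 + 1)) - 1 = (7 + 5*2) - 1 = (7 + 10) - 1 = 17 - 1 = 16)
1/(-150 + v(14, -20)) = 1/(-150 + 16) = 1/(-134) = -1/134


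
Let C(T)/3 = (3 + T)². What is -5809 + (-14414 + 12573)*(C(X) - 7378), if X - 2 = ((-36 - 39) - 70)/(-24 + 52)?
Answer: 1520614243/112 ≈ 1.3577e+7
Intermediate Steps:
X = -89/28 (X = 2 + ((-36 - 39) - 70)/(-24 + 52) = 2 + (-75 - 70)/28 = 2 - 145*1/28 = 2 - 145/28 = -89/28 ≈ -3.1786)
C(T) = 3*(3 + T)²
-5809 + (-14414 + 12573)*(C(X) - 7378) = -5809 + (-14414 + 12573)*(3*(3 - 89/28)² - 7378) = -5809 - 1841*(3*(-5/28)² - 7378) = -5809 - 1841*(3*(25/784) - 7378) = -5809 - 1841*(75/784 - 7378) = -5809 - 1841*(-5784277/784) = -5809 + 1521264851/112 = 1520614243/112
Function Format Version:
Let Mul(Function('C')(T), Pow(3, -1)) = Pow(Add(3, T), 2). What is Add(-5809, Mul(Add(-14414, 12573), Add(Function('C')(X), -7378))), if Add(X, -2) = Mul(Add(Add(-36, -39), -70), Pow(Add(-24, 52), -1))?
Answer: Rational(1520614243, 112) ≈ 1.3577e+7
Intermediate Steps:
X = Rational(-89, 28) (X = Add(2, Mul(Add(Add(-36, -39), -70), Pow(Add(-24, 52), -1))) = Add(2, Mul(Add(-75, -70), Pow(28, -1))) = Add(2, Mul(-145, Rational(1, 28))) = Add(2, Rational(-145, 28)) = Rational(-89, 28) ≈ -3.1786)
Function('C')(T) = Mul(3, Pow(Add(3, T), 2))
Add(-5809, Mul(Add(-14414, 12573), Add(Function('C')(X), -7378))) = Add(-5809, Mul(Add(-14414, 12573), Add(Mul(3, Pow(Add(3, Rational(-89, 28)), 2)), -7378))) = Add(-5809, Mul(-1841, Add(Mul(3, Pow(Rational(-5, 28), 2)), -7378))) = Add(-5809, Mul(-1841, Add(Mul(3, Rational(25, 784)), -7378))) = Add(-5809, Mul(-1841, Add(Rational(75, 784), -7378))) = Add(-5809, Mul(-1841, Rational(-5784277, 784))) = Add(-5809, Rational(1521264851, 112)) = Rational(1520614243, 112)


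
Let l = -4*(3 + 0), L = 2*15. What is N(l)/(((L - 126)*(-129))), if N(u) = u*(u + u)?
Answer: 1/43 ≈ 0.023256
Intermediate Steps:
L = 30
l = -12 (l = -4*3 = -12)
N(u) = 2*u**2 (N(u) = u*(2*u) = 2*u**2)
N(l)/(((L - 126)*(-129))) = (2*(-12)**2)/(((30 - 126)*(-129))) = (2*144)/((-96*(-129))) = 288/12384 = 288*(1/12384) = 1/43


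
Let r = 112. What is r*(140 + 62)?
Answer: 22624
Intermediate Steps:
r*(140 + 62) = 112*(140 + 62) = 112*202 = 22624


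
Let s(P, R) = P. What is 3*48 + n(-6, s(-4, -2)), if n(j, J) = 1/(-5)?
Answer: 719/5 ≈ 143.80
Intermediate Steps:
n(j, J) = -⅕
3*48 + n(-6, s(-4, -2)) = 3*48 - ⅕ = 144 - ⅕ = 719/5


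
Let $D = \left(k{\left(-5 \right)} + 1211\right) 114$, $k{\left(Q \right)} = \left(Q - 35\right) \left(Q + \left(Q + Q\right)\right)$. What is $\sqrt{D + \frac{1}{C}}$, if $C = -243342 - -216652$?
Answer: $\frac{\sqrt{147068766242710}}{26690} \approx 454.37$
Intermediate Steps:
$k{\left(Q \right)} = 3 Q \left(-35 + Q\right)$ ($k{\left(Q \right)} = \left(-35 + Q\right) \left(Q + 2 Q\right) = \left(-35 + Q\right) 3 Q = 3 Q \left(-35 + Q\right)$)
$C = -26690$ ($C = -243342 + 216652 = -26690$)
$D = 206454$ ($D = \left(3 \left(-5\right) \left(-35 - 5\right) + 1211\right) 114 = \left(3 \left(-5\right) \left(-40\right) + 1211\right) 114 = \left(600 + 1211\right) 114 = 1811 \cdot 114 = 206454$)
$\sqrt{D + \frac{1}{C}} = \sqrt{206454 + \frac{1}{-26690}} = \sqrt{206454 - \frac{1}{26690}} = \sqrt{\frac{5510257259}{26690}} = \frac{\sqrt{147068766242710}}{26690}$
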